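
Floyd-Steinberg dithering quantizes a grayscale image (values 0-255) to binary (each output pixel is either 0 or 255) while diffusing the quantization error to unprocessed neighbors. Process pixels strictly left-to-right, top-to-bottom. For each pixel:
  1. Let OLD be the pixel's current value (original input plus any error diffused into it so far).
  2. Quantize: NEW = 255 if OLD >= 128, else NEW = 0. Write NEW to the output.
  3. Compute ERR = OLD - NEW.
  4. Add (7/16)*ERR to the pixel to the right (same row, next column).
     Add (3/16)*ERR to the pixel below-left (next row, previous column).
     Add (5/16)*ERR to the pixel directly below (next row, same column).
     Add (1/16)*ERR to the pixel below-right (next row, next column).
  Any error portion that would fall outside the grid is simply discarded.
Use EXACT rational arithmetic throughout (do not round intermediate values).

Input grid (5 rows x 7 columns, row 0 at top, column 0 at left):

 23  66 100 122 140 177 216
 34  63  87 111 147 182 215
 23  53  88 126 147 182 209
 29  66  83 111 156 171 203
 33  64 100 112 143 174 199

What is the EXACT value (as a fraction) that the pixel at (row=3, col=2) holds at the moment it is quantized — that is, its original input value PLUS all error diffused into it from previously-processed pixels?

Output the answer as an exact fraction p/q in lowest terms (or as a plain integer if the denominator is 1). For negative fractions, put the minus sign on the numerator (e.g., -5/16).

Answer: 98148287409/1073741824

Derivation:
(0,0): OLD=23 → NEW=0, ERR=23
(0,1): OLD=1217/16 → NEW=0, ERR=1217/16
(0,2): OLD=34119/256 → NEW=255, ERR=-31161/256
(0,3): OLD=281585/4096 → NEW=0, ERR=281585/4096
(0,4): OLD=11146135/65536 → NEW=255, ERR=-5565545/65536
(0,5): OLD=146639137/1048576 → NEW=255, ERR=-120747743/1048576
(0,6): OLD=2778644455/16777216 → NEW=255, ERR=-1499545625/16777216
(1,0): OLD=14195/256 → NEW=0, ERR=14195/256
(1,1): OLD=183589/2048 → NEW=0, ERR=183589/2048
(1,2): OLD=6935305/65536 → NEW=0, ERR=6935305/65536
(1,3): OLD=40698005/262144 → NEW=255, ERR=-26148715/262144
(1,4): OLD=998685663/16777216 → NEW=0, ERR=998685663/16777216
(1,5): OLD=20131408399/134217728 → NEW=255, ERR=-14094112241/134217728
(1,6): OLD=287612662529/2147483648 → NEW=255, ERR=-259995667711/2147483648
(2,0): OLD=1872231/32768 → NEW=0, ERR=1872231/32768
(2,1): OLD=135599837/1048576 → NEW=255, ERR=-131787043/1048576
(2,2): OLD=888923095/16777216 → NEW=0, ERR=888923095/16777216
(2,3): OLD=18224617695/134217728 → NEW=255, ERR=-16000902945/134217728
(2,4): OLD=93975361679/1073741824 → NEW=0, ERR=93975361679/1073741824
(2,5): OLD=5789443228933/34359738368 → NEW=255, ERR=-2972290054907/34359738368
(2,6): OLD=69685188567667/549755813888 → NEW=0, ERR=69685188567667/549755813888
(3,0): OLD=390735095/16777216 → NEW=0, ERR=390735095/16777216
(3,1): OLD=6767136939/134217728 → NEW=0, ERR=6767136939/134217728
(3,2): OLD=98148287409/1073741824 → NEW=0, ERR=98148287409/1073741824
Target (3,2): original=83, with diffused error = 98148287409/1073741824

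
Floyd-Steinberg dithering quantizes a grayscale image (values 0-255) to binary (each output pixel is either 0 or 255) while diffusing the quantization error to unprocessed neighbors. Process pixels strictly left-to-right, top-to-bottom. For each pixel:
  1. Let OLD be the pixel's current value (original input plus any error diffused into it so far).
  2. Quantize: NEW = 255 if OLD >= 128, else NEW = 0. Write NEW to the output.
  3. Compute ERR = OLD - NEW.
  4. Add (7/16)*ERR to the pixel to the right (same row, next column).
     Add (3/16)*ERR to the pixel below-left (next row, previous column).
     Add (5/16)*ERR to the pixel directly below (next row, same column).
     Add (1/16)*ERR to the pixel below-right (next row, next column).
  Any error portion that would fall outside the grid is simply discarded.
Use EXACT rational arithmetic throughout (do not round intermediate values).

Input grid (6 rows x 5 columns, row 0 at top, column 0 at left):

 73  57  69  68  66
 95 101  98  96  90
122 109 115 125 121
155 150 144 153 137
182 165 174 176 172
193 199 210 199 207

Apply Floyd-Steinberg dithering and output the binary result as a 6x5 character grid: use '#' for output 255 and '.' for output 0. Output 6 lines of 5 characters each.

Answer: .....
#.##.
.#..#
#.##.
##.##
#####

Derivation:
(0,0): OLD=73 → NEW=0, ERR=73
(0,1): OLD=1423/16 → NEW=0, ERR=1423/16
(0,2): OLD=27625/256 → NEW=0, ERR=27625/256
(0,3): OLD=471903/4096 → NEW=0, ERR=471903/4096
(0,4): OLD=7628697/65536 → NEW=0, ERR=7628697/65536
(1,0): OLD=34429/256 → NEW=255, ERR=-30851/256
(1,1): OLD=206571/2048 → NEW=0, ERR=206571/2048
(1,2): OLD=13304519/65536 → NEW=255, ERR=-3407161/65536
(1,3): OLD=36130875/262144 → NEW=255, ERR=-30715845/262144
(1,4): OLD=345252177/4194304 → NEW=0, ERR=345252177/4194304
(2,0): OLD=3383369/32768 → NEW=0, ERR=3383369/32768
(2,1): OLD=176593971/1048576 → NEW=255, ERR=-90792909/1048576
(2,2): OLD=758430809/16777216 → NEW=0, ERR=758430809/16777216
(2,3): OLD=32305170171/268435456 → NEW=0, ERR=32305170171/268435456
(2,4): OLD=824854905373/4294967296 → NEW=255, ERR=-270361755107/4294967296
(3,0): OLD=2869428793/16777216 → NEW=255, ERR=-1408761287/16777216
(3,1): OLD=13574067013/134217728 → NEW=0, ERR=13574067013/134217728
(3,2): OLD=942859219335/4294967296 → NEW=255, ERR=-152357441145/4294967296
(3,3): OLD=1426883061007/8589934592 → NEW=255, ERR=-763550259953/8589934592
(3,4): OLD=11814432700395/137438953472 → NEW=0, ERR=11814432700395/137438953472
(4,0): OLD=375213773495/2147483648 → NEW=255, ERR=-172394556745/2147483648
(4,1): OLD=10279325376183/68719476736 → NEW=255, ERR=-7244141191497/68719476736
(4,2): OLD=117042155672729/1099511627776 → NEW=0, ERR=117042155672729/1099511627776
(4,3): OLD=3671390547032759/17592186044416 → NEW=255, ERR=-814616894293321/17592186044416
(4,4): OLD=48708863730048641/281474976710656 → NEW=255, ERR=-23067255331168639/281474976710656
(5,0): OLD=162890191507077/1099511627776 → NEW=255, ERR=-117485273575803/1099511627776
(5,1): OLD=1180888633226575/8796093022208 → NEW=255, ERR=-1062115087436465/8796093022208
(5,2): OLD=49305155511042375/281474976710656 → NEW=255, ERR=-22470963550174905/281474976710656
(5,3): OLD=158627813827687849/1125899906842624 → NEW=255, ERR=-128476662417181271/1125899906842624
(5,4): OLD=2316163266684356467/18014398509481984 → NEW=255, ERR=-2277508353233549453/18014398509481984
Row 0: .....
Row 1: #.##.
Row 2: .#..#
Row 3: #.##.
Row 4: ##.##
Row 5: #####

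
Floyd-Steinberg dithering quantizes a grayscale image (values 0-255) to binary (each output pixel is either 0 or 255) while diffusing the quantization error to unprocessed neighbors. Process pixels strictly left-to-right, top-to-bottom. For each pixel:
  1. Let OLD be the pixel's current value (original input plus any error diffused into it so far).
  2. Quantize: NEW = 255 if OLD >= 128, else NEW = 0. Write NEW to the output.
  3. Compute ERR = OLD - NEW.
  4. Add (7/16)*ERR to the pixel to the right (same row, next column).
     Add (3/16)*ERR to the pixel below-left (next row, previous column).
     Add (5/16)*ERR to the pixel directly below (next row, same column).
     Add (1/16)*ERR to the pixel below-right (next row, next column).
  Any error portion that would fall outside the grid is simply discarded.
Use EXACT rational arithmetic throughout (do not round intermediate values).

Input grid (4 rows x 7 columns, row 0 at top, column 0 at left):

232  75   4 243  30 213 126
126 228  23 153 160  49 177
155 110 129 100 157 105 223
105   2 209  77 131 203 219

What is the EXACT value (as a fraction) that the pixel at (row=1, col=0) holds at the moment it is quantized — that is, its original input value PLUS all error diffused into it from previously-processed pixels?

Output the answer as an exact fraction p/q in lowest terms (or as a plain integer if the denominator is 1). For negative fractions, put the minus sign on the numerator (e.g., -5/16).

Answer: 33533/256

Derivation:
(0,0): OLD=232 → NEW=255, ERR=-23
(0,1): OLD=1039/16 → NEW=0, ERR=1039/16
(0,2): OLD=8297/256 → NEW=0, ERR=8297/256
(0,3): OLD=1053407/4096 → NEW=255, ERR=8927/4096
(0,4): OLD=2028569/65536 → NEW=0, ERR=2028569/65536
(0,5): OLD=237546671/1048576 → NEW=255, ERR=-29840209/1048576
(0,6): OLD=1905047753/16777216 → NEW=0, ERR=1905047753/16777216
(1,0): OLD=33533/256 → NEW=255, ERR=-31747/256
Target (1,0): original=126, with diffused error = 33533/256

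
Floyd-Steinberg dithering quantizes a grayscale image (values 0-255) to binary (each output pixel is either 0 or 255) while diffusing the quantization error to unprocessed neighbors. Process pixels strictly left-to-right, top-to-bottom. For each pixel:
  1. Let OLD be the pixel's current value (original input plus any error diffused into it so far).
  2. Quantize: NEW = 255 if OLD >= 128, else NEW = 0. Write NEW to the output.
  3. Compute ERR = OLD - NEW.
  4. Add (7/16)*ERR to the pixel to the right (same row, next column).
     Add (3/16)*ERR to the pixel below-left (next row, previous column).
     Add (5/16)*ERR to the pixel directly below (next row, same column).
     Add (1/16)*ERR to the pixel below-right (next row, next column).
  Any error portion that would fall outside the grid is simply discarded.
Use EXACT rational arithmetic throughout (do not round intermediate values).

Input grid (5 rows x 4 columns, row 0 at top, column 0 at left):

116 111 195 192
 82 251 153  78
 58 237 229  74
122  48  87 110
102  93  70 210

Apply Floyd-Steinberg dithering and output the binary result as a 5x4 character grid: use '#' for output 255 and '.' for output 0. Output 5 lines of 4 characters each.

(0,0): OLD=116 → NEW=0, ERR=116
(0,1): OLD=647/4 → NEW=255, ERR=-373/4
(0,2): OLD=9869/64 → NEW=255, ERR=-6451/64
(0,3): OLD=151451/1024 → NEW=255, ERR=-109669/1024
(1,0): OLD=6449/64 → NEW=0, ERR=6449/64
(1,1): OLD=130199/512 → NEW=255, ERR=-361/512
(1,2): OLD=1561123/16384 → NEW=0, ERR=1561123/16384
(1,3): OLD=20950117/262144 → NEW=0, ERR=20950117/262144
(2,0): OLD=732013/8192 → NEW=0, ERR=732013/8192
(2,1): OLD=78652863/262144 → NEW=255, ERR=11806143/262144
(2,2): OLD=153836747/524288 → NEW=255, ERR=20143307/524288
(2,3): OLD=1021217247/8388608 → NEW=0, ERR=1021217247/8388608
(3,0): OLD=664245597/4194304 → NEW=255, ERR=-405301923/4194304
(3,1): OLD=2186833475/67108864 → NEW=0, ERR=2186833475/67108864
(3,2): OLD=149146676029/1073741824 → NEW=255, ERR=-124657489091/1073741824
(3,3): OLD=1712015717419/17179869184 → NEW=0, ERR=1712015717419/17179869184
(4,0): OLD=83658012633/1073741824 → NEW=0, ERR=83658012633/1073741824
(4,1): OLD=940275420491/8589934592 → NEW=0, ERR=940275420491/8589934592
(4,2): OLD=28128586767531/274877906944 → NEW=0, ERR=28128586767531/274877906944
(4,3): OLD=1225538814890781/4398046511104 → NEW=255, ERR=104036954559261/4398046511104
Row 0: .###
Row 1: .#..
Row 2: .##.
Row 3: #.#.
Row 4: ...#

Answer: .###
.#..
.##.
#.#.
...#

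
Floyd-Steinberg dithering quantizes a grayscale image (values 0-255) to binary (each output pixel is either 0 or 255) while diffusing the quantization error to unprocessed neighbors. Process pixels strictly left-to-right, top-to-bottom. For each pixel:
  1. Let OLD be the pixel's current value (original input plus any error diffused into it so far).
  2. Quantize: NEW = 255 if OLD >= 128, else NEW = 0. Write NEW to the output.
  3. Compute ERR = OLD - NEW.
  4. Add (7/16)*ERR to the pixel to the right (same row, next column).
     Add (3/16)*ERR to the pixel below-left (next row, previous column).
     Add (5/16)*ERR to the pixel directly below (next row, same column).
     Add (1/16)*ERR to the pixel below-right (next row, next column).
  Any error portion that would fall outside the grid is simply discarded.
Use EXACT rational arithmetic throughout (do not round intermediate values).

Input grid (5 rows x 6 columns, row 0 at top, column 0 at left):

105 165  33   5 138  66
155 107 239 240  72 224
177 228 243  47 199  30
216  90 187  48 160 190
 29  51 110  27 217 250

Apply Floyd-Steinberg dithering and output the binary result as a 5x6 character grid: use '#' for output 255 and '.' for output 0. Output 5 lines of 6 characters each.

Answer: .#..#.
#.##.#
###.#.
#.#.##
....##

Derivation:
(0,0): OLD=105 → NEW=0, ERR=105
(0,1): OLD=3375/16 → NEW=255, ERR=-705/16
(0,2): OLD=3513/256 → NEW=0, ERR=3513/256
(0,3): OLD=45071/4096 → NEW=0, ERR=45071/4096
(0,4): OLD=9359465/65536 → NEW=255, ERR=-7352215/65536
(0,5): OLD=17740511/1048576 → NEW=0, ERR=17740511/1048576
(1,0): OLD=45965/256 → NEW=255, ERR=-19315/256
(1,1): OLD=142043/2048 → NEW=0, ERR=142043/2048
(1,2): OLD=17887479/65536 → NEW=255, ERR=1175799/65536
(1,3): OLD=60584299/262144 → NEW=255, ERR=-6262421/262144
(1,4): OLD=509194273/16777216 → NEW=0, ERR=509194273/16777216
(1,5): OLD=63230975895/268435456 → NEW=255, ERR=-5220065385/268435456
(2,0): OLD=5453465/32768 → NEW=255, ERR=-2902375/32768
(2,1): OLD=219751715/1048576 → NEW=255, ERR=-47635165/1048576
(2,2): OLD=3835058217/16777216 → NEW=255, ERR=-443131863/16777216
(2,3): OLD=4669578017/134217728 → NEW=0, ERR=4669578017/134217728
(2,4): OLD=938735210723/4294967296 → NEW=255, ERR=-156481449757/4294967296
(2,5): OLD=678962656869/68719476736 → NEW=0, ERR=678962656869/68719476736
(3,0): OLD=3016593161/16777216 → NEW=255, ERR=-1261596919/16777216
(3,1): OLD=4350893909/134217728 → NEW=0, ERR=4350893909/134217728
(3,2): OLD=211110928975/1073741824 → NEW=255, ERR=-62693236145/1073741824
(3,3): OLD=1707370647789/68719476736 → NEW=0, ERR=1707370647789/68719476736
(3,4): OLD=89891325456717/549755813888 → NEW=255, ERR=-50296407084723/549755813888
(3,5): OLD=1326311705332323/8796093022208 → NEW=255, ERR=-916692015330717/8796093022208
(4,0): OLD=24865830759/2147483648 → NEW=0, ERR=24865830759/2147483648
(4,1): OLD=1736835162299/34359738368 → NEW=0, ERR=1736835162299/34359738368
(4,2): OLD=132549905385921/1099511627776 → NEW=0, ERR=132549905385921/1099511627776
(4,3): OLD=1173451696402981/17592186044416 → NEW=0, ERR=1173451696402981/17592186044416
(4,4): OLD=56183741481327221/281474976710656 → NEW=255, ERR=-15592377579890059/281474976710656
(4,5): OLD=844330780903100691/4503599627370496 → NEW=255, ERR=-304087124076375789/4503599627370496
Row 0: .#..#.
Row 1: #.##.#
Row 2: ###.#.
Row 3: #.#.##
Row 4: ....##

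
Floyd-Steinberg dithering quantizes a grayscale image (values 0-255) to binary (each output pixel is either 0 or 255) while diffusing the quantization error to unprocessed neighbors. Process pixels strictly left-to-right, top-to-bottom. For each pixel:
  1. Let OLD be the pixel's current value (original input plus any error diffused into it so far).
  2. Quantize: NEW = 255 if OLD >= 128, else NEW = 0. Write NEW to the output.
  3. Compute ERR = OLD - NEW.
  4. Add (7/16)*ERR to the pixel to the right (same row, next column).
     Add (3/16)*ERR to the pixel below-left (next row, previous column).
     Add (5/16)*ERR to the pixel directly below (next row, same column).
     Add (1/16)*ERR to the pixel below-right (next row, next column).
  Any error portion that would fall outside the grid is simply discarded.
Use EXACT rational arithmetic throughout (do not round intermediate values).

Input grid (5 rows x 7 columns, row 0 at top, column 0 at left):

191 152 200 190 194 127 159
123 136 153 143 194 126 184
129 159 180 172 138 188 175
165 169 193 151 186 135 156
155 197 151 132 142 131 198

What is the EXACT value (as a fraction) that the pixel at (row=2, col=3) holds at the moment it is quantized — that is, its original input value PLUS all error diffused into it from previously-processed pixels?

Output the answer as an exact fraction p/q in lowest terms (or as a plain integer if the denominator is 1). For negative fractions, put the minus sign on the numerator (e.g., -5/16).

Answer: 301794133/2097152

Derivation:
(0,0): OLD=191 → NEW=255, ERR=-64
(0,1): OLD=124 → NEW=0, ERR=124
(0,2): OLD=1017/4 → NEW=255, ERR=-3/4
(0,3): OLD=12139/64 → NEW=255, ERR=-4181/64
(0,4): OLD=169389/1024 → NEW=255, ERR=-91731/1024
(0,5): OLD=1438651/16384 → NEW=0, ERR=1438651/16384
(0,6): OLD=51751453/262144 → NEW=255, ERR=-15095267/262144
(1,0): OLD=505/4 → NEW=0, ERR=505/4
(1,1): OLD=7227/32 → NEW=255, ERR=-933/32
(1,2): OLD=138763/1024 → NEW=255, ERR=-122357/1024
(1,3): OLD=218993/4096 → NEW=0, ERR=218993/4096
(1,4): OLD=52894877/262144 → NEW=255, ERR=-13951843/262144
(1,5): OLD=238571273/2097152 → NEW=0, ERR=238571273/2097152
(1,6): OLD=7424351047/33554432 → NEW=255, ERR=-1132029113/33554432
(2,0): OLD=83449/512 → NEW=255, ERR=-47111/512
(2,1): OLD=1558431/16384 → NEW=0, ERR=1558431/16384
(2,2): OLD=50456597/262144 → NEW=255, ERR=-16390123/262144
(2,3): OLD=301794133/2097152 → NEW=255, ERR=-232979627/2097152
Target (2,3): original=172, with diffused error = 301794133/2097152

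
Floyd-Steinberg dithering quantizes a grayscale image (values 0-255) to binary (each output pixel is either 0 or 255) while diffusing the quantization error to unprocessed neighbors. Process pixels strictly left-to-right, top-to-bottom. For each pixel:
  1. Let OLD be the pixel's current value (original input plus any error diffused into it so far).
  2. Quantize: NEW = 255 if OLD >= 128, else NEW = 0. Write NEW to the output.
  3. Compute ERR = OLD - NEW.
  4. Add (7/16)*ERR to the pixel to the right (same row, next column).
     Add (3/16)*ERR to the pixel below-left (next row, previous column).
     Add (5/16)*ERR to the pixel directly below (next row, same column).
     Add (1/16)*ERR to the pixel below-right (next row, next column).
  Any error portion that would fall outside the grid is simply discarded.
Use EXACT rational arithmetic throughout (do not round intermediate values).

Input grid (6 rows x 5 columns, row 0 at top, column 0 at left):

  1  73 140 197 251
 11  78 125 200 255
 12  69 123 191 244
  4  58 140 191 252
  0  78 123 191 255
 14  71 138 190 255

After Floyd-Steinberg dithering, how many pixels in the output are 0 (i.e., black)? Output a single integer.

Answer: 15

Derivation:
(0,0): OLD=1 → NEW=0, ERR=1
(0,1): OLD=1175/16 → NEW=0, ERR=1175/16
(0,2): OLD=44065/256 → NEW=255, ERR=-21215/256
(0,3): OLD=658407/4096 → NEW=255, ERR=-386073/4096
(0,4): OLD=13747025/65536 → NEW=255, ERR=-2964655/65536
(1,0): OLD=6421/256 → NEW=0, ERR=6421/256
(1,1): OLD=197523/2048 → NEW=0, ERR=197523/2048
(1,2): OLD=8402703/65536 → NEW=255, ERR=-8308977/65536
(1,3): OLD=26585379/262144 → NEW=0, ERR=26585379/262144
(1,4): OLD=1171643401/4194304 → NEW=255, ERR=102095881/4194304
(2,0): OLD=1242625/32768 → NEW=0, ERR=1242625/32768
(2,1): OLD=98069019/1048576 → NEW=0, ERR=98069019/1048576
(2,2): OLD=2505518865/16777216 → NEW=255, ERR=-1772671215/16777216
(2,3): OLD=46467847331/268435456 → NEW=255, ERR=-21983193949/268435456
(2,4): OLD=953983772597/4294967296 → NEW=255, ERR=-141232887883/4294967296
(3,0): OLD=560135921/16777216 → NEW=0, ERR=560135921/16777216
(3,1): OLD=11326969885/134217728 → NEW=0, ERR=11326969885/134217728
(3,2): OLD=577215389647/4294967296 → NEW=255, ERR=-518001270833/4294967296
(3,3): OLD=857906643767/8589934592 → NEW=0, ERR=857906643767/8589934592
(3,4): OLD=38524171696115/137438953472 → NEW=255, ERR=3477238560755/137438953472
(4,0): OLD=56386346495/2147483648 → NEW=0, ERR=56386346495/2147483648
(4,1): OLD=6551234201215/68719476736 → NEW=0, ERR=6551234201215/68719476736
(4,2): OLD=166047635989841/1099511627776 → NEW=255, ERR=-114327829093039/1099511627776
(4,3): OLD=3059718382967935/17592186044416 → NEW=255, ERR=-1426289058358145/17592186044416
(4,4): OLD=65774521138028281/281474976710656 → NEW=255, ERR=-6001597923188999/281474976710656
(5,0): OLD=44068680831709/1099511627776 → NEW=0, ERR=44068680831709/1099511627776
(5,1): OLD=883755516599511/8796093022208 → NEW=0, ERR=883755516599511/8796093022208
(5,2): OLD=39468146471457167/281474976710656 → NEW=255, ERR=-32307972589760113/281474976710656
(5,3): OLD=117038069596509217/1125899906842624 → NEW=0, ERR=117038069596509217/1125899906842624
(5,4): OLD=5201623648894769179/18014398509481984 → NEW=255, ERR=607952028976863259/18014398509481984
Output grid:
  Row 0: ..###  (2 black, running=2)
  Row 1: ..#.#  (3 black, running=5)
  Row 2: ..###  (2 black, running=7)
  Row 3: ..#.#  (3 black, running=10)
  Row 4: ..###  (2 black, running=12)
  Row 5: ..#.#  (3 black, running=15)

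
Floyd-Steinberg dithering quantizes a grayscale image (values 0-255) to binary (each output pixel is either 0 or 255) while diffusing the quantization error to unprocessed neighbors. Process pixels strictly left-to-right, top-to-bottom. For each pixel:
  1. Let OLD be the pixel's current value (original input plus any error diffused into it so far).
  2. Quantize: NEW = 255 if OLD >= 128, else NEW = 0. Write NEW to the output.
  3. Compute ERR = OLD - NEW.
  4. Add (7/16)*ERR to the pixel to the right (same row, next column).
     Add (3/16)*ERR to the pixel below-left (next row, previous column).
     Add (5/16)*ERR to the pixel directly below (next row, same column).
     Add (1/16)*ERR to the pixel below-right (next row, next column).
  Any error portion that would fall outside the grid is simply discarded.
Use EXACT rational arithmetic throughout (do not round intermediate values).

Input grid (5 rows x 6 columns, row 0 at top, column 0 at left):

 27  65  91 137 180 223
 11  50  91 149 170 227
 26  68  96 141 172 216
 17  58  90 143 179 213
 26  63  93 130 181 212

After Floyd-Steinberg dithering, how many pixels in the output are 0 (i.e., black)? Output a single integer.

Answer: 15

Derivation:
(0,0): OLD=27 → NEW=0, ERR=27
(0,1): OLD=1229/16 → NEW=0, ERR=1229/16
(0,2): OLD=31899/256 → NEW=0, ERR=31899/256
(0,3): OLD=784445/4096 → NEW=255, ERR=-260035/4096
(0,4): OLD=9976235/65536 → NEW=255, ERR=-6735445/65536
(0,5): OLD=186684333/1048576 → NEW=255, ERR=-80702547/1048576
(1,0): OLD=8663/256 → NEW=0, ERR=8663/256
(1,1): OLD=233185/2048 → NEW=0, ERR=233185/2048
(1,2): OLD=11314805/65536 → NEW=255, ERR=-5396875/65536
(1,3): OLD=21404177/262144 → NEW=0, ERR=21404177/262144
(1,4): OLD=2603931475/16777216 → NEW=255, ERR=-1674258605/16777216
(1,5): OLD=41034560597/268435456 → NEW=255, ERR=-27416480683/268435456
(2,0): OLD=1898043/32768 → NEW=0, ERR=1898043/32768
(2,1): OLD=121212473/1048576 → NEW=0, ERR=121212473/1048576
(2,2): OLD=2403590891/16777216 → NEW=255, ERR=-1874599189/16777216
(2,3): OLD=12586082899/134217728 → NEW=0, ERR=12586082899/134217728
(2,4): OLD=720667282297/4294967296 → NEW=255, ERR=-374549378183/4294967296
(2,5): OLD=9599632670175/68719476736 → NEW=255, ERR=-7923833897505/68719476736
(3,0): OLD=952536971/16777216 → NEW=0, ERR=952536971/16777216
(3,1): OLD=13641006767/134217728 → NEW=0, ERR=13641006767/134217728
(3,2): OLD=133525026685/1073741824 → NEW=0, ERR=133525026685/1073741824
(3,3): OLD=13975813657335/68719476736 → NEW=255, ERR=-3547652910345/68719476736
(3,4): OLD=62343816748311/549755813888 → NEW=0, ERR=62343816748311/549755813888
(3,5): OLD=1945078854660857/8796093022208 → NEW=255, ERR=-297924866002183/8796093022208
(4,0): OLD=134859073989/2147483648 → NEW=0, ERR=134859073989/2147483648
(4,1): OLD=5123032468865/34359738368 → NEW=255, ERR=-3638700814975/34359738368
(4,2): OLD=90382015246387/1099511627776 → NEW=0, ERR=90382015246387/1099511627776
(4,3): OLD=3146638587486495/17592186044416 → NEW=255, ERR=-1339368853839585/17592186044416
(4,4): OLD=48850651146419983/281474976710656 → NEW=255, ERR=-22925467914797297/281474976710656
(4,5): OLD=778536901213750025/4503599627370496 → NEW=255, ERR=-369881003765726455/4503599627370496
Output grid:
  Row 0: ...###  (3 black, running=3)
  Row 1: ..#.##  (3 black, running=6)
  Row 2: ..#.##  (3 black, running=9)
  Row 3: ...#.#  (4 black, running=13)
  Row 4: .#.###  (2 black, running=15)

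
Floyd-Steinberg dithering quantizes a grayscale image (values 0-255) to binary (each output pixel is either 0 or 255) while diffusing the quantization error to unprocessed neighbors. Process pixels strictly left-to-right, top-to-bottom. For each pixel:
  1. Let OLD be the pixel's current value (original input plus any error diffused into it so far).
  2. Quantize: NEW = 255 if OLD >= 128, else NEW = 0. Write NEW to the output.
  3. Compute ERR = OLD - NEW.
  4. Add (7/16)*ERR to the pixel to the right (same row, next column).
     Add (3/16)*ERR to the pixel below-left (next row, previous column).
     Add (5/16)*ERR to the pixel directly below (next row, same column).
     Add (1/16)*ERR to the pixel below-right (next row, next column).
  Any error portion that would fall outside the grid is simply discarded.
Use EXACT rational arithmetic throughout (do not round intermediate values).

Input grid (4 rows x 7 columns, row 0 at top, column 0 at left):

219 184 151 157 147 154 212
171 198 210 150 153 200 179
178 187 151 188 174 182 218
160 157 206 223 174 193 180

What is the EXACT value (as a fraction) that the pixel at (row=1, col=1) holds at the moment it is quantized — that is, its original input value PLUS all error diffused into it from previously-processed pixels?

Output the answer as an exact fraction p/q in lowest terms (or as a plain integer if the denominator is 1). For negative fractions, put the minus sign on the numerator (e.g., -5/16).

(0,0): OLD=219 → NEW=255, ERR=-36
(0,1): OLD=673/4 → NEW=255, ERR=-347/4
(0,2): OLD=7235/64 → NEW=0, ERR=7235/64
(0,3): OLD=211413/1024 → NEW=255, ERR=-49707/1024
(0,4): OLD=2060499/16384 → NEW=0, ERR=2060499/16384
(0,5): OLD=54793669/262144 → NEW=255, ERR=-12053051/262144
(0,6): OLD=804821091/4194304 → NEW=255, ERR=-264726429/4194304
(1,0): OLD=9183/64 → NEW=255, ERR=-7137/64
(1,1): OLD=72217/512 → NEW=255, ERR=-58343/512
Target (1,1): original=198, with diffused error = 72217/512

Answer: 72217/512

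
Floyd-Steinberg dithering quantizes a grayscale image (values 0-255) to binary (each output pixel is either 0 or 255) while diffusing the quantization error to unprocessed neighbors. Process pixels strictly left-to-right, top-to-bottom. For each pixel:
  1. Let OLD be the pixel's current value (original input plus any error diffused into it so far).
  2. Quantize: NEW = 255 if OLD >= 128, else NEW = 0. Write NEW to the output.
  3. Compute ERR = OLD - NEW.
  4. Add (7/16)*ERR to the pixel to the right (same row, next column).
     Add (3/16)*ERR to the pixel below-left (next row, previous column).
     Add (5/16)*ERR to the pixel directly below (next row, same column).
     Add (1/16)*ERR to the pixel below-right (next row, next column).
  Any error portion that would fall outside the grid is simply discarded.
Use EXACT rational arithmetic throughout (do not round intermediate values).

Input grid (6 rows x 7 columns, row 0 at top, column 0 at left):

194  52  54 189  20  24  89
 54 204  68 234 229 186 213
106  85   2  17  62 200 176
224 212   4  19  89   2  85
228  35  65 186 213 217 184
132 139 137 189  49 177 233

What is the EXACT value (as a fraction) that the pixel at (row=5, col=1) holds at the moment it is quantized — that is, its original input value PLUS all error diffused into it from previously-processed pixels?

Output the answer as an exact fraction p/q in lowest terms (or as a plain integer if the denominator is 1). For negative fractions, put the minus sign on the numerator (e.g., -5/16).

(0,0): OLD=194 → NEW=255, ERR=-61
(0,1): OLD=405/16 → NEW=0, ERR=405/16
(0,2): OLD=16659/256 → NEW=0, ERR=16659/256
(0,3): OLD=890757/4096 → NEW=255, ERR=-153723/4096
(0,4): OLD=234659/65536 → NEW=0, ERR=234659/65536
(0,5): OLD=26808437/1048576 → NEW=0, ERR=26808437/1048576
(0,6): OLD=1680831283/16777216 → NEW=0, ERR=1680831283/16777216
(1,0): OLD=10159/256 → NEW=0, ERR=10159/256
(1,1): OLD=486729/2048 → NEW=255, ERR=-35511/2048
(1,2): OLD=4934525/65536 → NEW=0, ERR=4934525/65536
(1,3): OLD=68144825/262144 → NEW=255, ERR=1298105/262144
(1,4): OLD=3938174347/16777216 → NEW=255, ERR=-340015733/16777216
(1,5): OLD=27398063099/134217728 → NEW=255, ERR=-6827457541/134217728
(1,6): OLD=480286545493/2147483648 → NEW=255, ERR=-67321784747/2147483648
(2,0): OLD=3773235/32768 → NEW=0, ERR=3773235/32768
(2,1): OLD=153676769/1048576 → NEW=255, ERR=-113710111/1048576
(2,2): OLD=-370258717/16777216 → NEW=0, ERR=-370258717/16777216
(2,3): OLD=1315088267/134217728 → NEW=0, ERR=1315088267/134217728
(2,4): OLD=54465615931/1073741824 → NEW=0, ERR=54465615931/1073741824
(2,5): OLD=6842782325289/34359738368 → NEW=255, ERR=-1918950958551/34359738368
(2,6): OLD=76190794624175/549755813888 → NEW=255, ERR=-63996937917265/549755813888
(3,0): OLD=4020683651/16777216 → NEW=255, ERR=-257506429/16777216
(3,1): OLD=23415041479/134217728 → NEW=255, ERR=-10810479161/134217728
(3,2): OLD=-46251698811/1073741824 → NEW=0, ERR=-46251698811/1073741824
(3,3): OLD=48739860851/4294967296 → NEW=0, ERR=48739860851/4294967296
(3,4): OLD=54952007913347/549755813888 → NEW=0, ERR=54952007913347/549755813888
(3,5): OLD=42317873179321/4398046511104 → NEW=0, ERR=42317873179321/4398046511104
(3,6): OLD=3472065127971559/70368744177664 → NEW=0, ERR=3472065127971559/70368744177664
(4,0): OLD=446894577101/2147483648 → NEW=255, ERR=-100713753139/2147483648
(4,1): OLD=-677714777751/34359738368 → NEW=0, ERR=-677714777751/34359738368
(4,2): OLD=21992126643911/549755813888 → NEW=0, ERR=21992126643911/549755813888
(4,3): OLD=981193426765757/4398046511104 → NEW=255, ERR=-140308433565763/4398046511104
(4,4): OLD=8190663514232679/35184372088832 → NEW=255, ERR=-781351368419481/35184372088832
(4,5): OLD=254216842878145447/1125899906842624 → NEW=255, ERR=-32887633366723673/1125899906842624
(4,6): OLD=3373034477949250241/18014398509481984 → NEW=255, ERR=-1220637141968655679/18014398509481984
(5,0): OLD=62477522848843/549755813888 → NEW=0, ERR=62477522848843/549755813888
(5,1): OLD=822988033468441/4398046511104 → NEW=255, ERR=-298513826863079/4398046511104
Target (5,1): original=139, with diffused error = 822988033468441/4398046511104

Answer: 822988033468441/4398046511104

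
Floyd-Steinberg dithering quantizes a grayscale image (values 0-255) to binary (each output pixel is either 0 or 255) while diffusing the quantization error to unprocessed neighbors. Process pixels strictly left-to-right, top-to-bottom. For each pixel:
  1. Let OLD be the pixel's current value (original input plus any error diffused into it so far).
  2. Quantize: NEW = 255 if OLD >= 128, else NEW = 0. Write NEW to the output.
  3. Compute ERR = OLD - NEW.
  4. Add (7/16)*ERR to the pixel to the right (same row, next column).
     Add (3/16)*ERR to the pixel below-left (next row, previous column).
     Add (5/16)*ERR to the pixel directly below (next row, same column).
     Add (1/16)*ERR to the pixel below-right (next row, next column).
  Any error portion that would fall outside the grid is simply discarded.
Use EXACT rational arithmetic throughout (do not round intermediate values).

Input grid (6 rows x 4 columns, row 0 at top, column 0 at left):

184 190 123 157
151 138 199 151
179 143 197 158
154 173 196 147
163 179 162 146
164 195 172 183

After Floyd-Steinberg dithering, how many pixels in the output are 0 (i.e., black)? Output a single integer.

Answer: 8

Derivation:
(0,0): OLD=184 → NEW=255, ERR=-71
(0,1): OLD=2543/16 → NEW=255, ERR=-1537/16
(0,2): OLD=20729/256 → NEW=0, ERR=20729/256
(0,3): OLD=788175/4096 → NEW=255, ERR=-256305/4096
(1,0): OLD=28365/256 → NEW=0, ERR=28365/256
(1,1): OLD=342427/2048 → NEW=255, ERR=-179813/2048
(1,2): OLD=11020215/65536 → NEW=255, ERR=-5691465/65536
(1,3): OLD=103296945/1048576 → NEW=0, ERR=103296945/1048576
(2,0): OLD=6460633/32768 → NEW=255, ERR=-1895207/32768
(2,1): OLD=84830435/1048576 → NEW=0, ERR=84830435/1048576
(2,2): OLD=457679247/2097152 → NEW=255, ERR=-77094513/2097152
(2,3): OLD=5612781235/33554432 → NEW=255, ERR=-2943598925/33554432
(3,0): OLD=2534949449/16777216 → NEW=255, ERR=-1743240631/16777216
(3,1): OLD=38202469975/268435456 → NEW=255, ERR=-30248571305/268435456
(3,2): OLD=531803319721/4294967296 → NEW=0, ERR=531803319721/4294967296
(3,3): OLD=11782593443615/68719476736 → NEW=255, ERR=-5740873124065/68719476736
(4,0): OLD=469874704853/4294967296 → NEW=0, ERR=469874704853/4294967296
(4,1): OLD=7159581961471/34359738368 → NEW=255, ERR=-1602151322369/34359738368
(4,2): OLD=173268777137951/1099511627776 → NEW=255, ERR=-107106687944929/1099511627776
(4,3): OLD=1495584146793609/17592186044416 → NEW=0, ERR=1495584146793609/17592186044416
(5,0): OLD=104148487704645/549755813888 → NEW=255, ERR=-36039244836795/549755813888
(5,1): OLD=2468550499974531/17592186044416 → NEW=255, ERR=-2017456941351549/17592186044416
(5,2): OLD=918419166640799/8796093022208 → NEW=0, ERR=918419166640799/8796093022208
(5,3): OLD=70132002797870415/281474976710656 → NEW=255, ERR=-1644116263346865/281474976710656
Output grid:
  Row 0: ##.#  (1 black, running=1)
  Row 1: .##.  (2 black, running=3)
  Row 2: #.##  (1 black, running=4)
  Row 3: ##.#  (1 black, running=5)
  Row 4: .##.  (2 black, running=7)
  Row 5: ##.#  (1 black, running=8)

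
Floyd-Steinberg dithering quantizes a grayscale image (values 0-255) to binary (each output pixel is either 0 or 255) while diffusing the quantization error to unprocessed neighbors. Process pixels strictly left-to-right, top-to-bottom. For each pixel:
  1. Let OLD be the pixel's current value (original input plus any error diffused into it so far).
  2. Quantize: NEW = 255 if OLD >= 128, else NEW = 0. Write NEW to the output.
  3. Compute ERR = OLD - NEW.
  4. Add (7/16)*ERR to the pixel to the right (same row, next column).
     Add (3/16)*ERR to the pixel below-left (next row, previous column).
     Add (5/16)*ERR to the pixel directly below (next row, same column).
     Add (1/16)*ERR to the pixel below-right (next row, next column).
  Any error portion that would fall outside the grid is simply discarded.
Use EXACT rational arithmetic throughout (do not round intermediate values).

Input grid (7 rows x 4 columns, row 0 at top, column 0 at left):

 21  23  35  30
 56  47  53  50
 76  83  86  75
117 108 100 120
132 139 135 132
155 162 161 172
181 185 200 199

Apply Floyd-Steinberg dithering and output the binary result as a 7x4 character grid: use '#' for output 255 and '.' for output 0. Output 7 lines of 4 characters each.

(0,0): OLD=21 → NEW=0, ERR=21
(0,1): OLD=515/16 → NEW=0, ERR=515/16
(0,2): OLD=12565/256 → NEW=0, ERR=12565/256
(0,3): OLD=210835/4096 → NEW=0, ERR=210835/4096
(1,0): OLD=17561/256 → NEW=0, ERR=17561/256
(1,1): OLD=199855/2048 → NEW=0, ERR=199855/2048
(1,2): OLD=8040923/65536 → NEW=0, ERR=8040923/65536
(1,3): OLD=128798701/1048576 → NEW=0, ERR=128798701/1048576
(2,0): OLD=3792373/32768 → NEW=0, ERR=3792373/32768
(2,1): OLD=200720215/1048576 → NEW=255, ERR=-66666665/1048576
(2,2): OLD=263521203/2097152 → NEW=0, ERR=263521203/2097152
(2,3): OLD=5906527367/33554432 → NEW=255, ERR=-2649852793/33554432
(3,0): OLD=2369713957/16777216 → NEW=255, ERR=-1908476123/16777216
(3,1): OLD=18564567035/268435456 → NEW=0, ERR=18564567035/268435456
(3,2): OLD=647439135493/4294967296 → NEW=255, ERR=-447777524987/4294967296
(3,3): OLD=3955680169635/68719476736 → NEW=0, ERR=3955680169635/68719476736
(4,0): OLD=469951294337/4294967296 → NEW=0, ERR=469951294337/4294967296
(4,1): OLD=6247464613507/34359738368 → NEW=255, ERR=-2514268670333/34359738368
(4,2): OLD=94031676036003/1099511627776 → NEW=0, ERR=94031676036003/1099511627776
(4,3): OLD=3182213657289061/17592186044416 → NEW=255, ERR=-1303793784037019/17592186044416
(5,0): OLD=96467396915121/549755813888 → NEW=255, ERR=-43720335626319/549755813888
(5,1): OLD=2237969012631927/17592186044416 → NEW=0, ERR=2237969012631927/17592186044416
(5,2): OLD=1978346922199931/8796093022208 → NEW=255, ERR=-264656798463109/8796093022208
(5,3): OLD=39694038712140259/281474976710656 → NEW=255, ERR=-32082080349077021/281474976710656
(6,0): OLD=50665624122313477/281474976710656 → NEW=255, ERR=-21110494938903803/281474976710656
(6,1): OLD=816638123008635507/4503599627370496 → NEW=255, ERR=-331779781970840973/4503599627370496
(6,2): OLD=10444519140202217653/72057594037927936 → NEW=255, ERR=-7930167339469406027/72057594037927936
(6,3): OLD=130687076700648330227/1152921504606846976 → NEW=0, ERR=130687076700648330227/1152921504606846976
Row 0: ....
Row 1: ....
Row 2: .#.#
Row 3: #.#.
Row 4: .#.#
Row 5: #.##
Row 6: ###.

Answer: ....
....
.#.#
#.#.
.#.#
#.##
###.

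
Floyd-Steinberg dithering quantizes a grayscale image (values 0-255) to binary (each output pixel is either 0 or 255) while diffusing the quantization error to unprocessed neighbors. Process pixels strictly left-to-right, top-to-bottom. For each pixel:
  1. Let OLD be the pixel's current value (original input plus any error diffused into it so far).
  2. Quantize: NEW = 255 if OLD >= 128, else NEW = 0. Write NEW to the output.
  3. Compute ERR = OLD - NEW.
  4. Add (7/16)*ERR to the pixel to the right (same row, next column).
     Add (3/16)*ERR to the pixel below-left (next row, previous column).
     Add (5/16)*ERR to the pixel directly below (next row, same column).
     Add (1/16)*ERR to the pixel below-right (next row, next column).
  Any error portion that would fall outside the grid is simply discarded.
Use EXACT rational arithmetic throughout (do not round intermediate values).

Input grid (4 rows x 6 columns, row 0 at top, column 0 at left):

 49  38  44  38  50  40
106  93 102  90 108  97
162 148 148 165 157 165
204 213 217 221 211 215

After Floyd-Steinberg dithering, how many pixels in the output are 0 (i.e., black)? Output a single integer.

Answer: 11

Derivation:
(0,0): OLD=49 → NEW=0, ERR=49
(0,1): OLD=951/16 → NEW=0, ERR=951/16
(0,2): OLD=17921/256 → NEW=0, ERR=17921/256
(0,3): OLD=281095/4096 → NEW=0, ERR=281095/4096
(0,4): OLD=5244465/65536 → NEW=0, ERR=5244465/65536
(0,5): OLD=78654295/1048576 → NEW=0, ERR=78654295/1048576
(1,0): OLD=33909/256 → NEW=255, ERR=-31371/256
(1,1): OLD=151859/2048 → NEW=0, ERR=151859/2048
(1,2): OLD=11331119/65536 → NEW=255, ERR=-5380561/65536
(1,3): OLD=24879171/262144 → NEW=0, ERR=24879171/262144
(1,4): OLD=3236036521/16777216 → NEW=255, ERR=-1042153559/16777216
(1,5): OLD=26378090959/268435456 → NEW=0, ERR=26378090959/268435456
(2,0): OLD=4509153/32768 → NEW=255, ERR=-3846687/32768
(2,1): OLD=101460411/1048576 → NEW=0, ERR=101460411/1048576
(2,2): OLD=3139107825/16777216 → NEW=255, ERR=-1139082255/16777216
(2,3): OLD=19887862441/134217728 → NEW=255, ERR=-14337658199/134217728
(2,4): OLD=494820909947/4294967296 → NEW=0, ERR=494820909947/4294967296
(2,5): OLD=16645915996685/68719476736 → NEW=255, ERR=-877550570995/68719476736
(3,0): OLD=3111463377/16777216 → NEW=255, ERR=-1166726703/16777216
(3,1): OLD=25869873789/134217728 → NEW=255, ERR=-8355646851/134217728
(3,2): OLD=165962545735/1073741824 → NEW=255, ERR=-107841619385/1073741824
(3,3): OLD=11066271376597/68719476736 → NEW=255, ERR=-6457195191083/68719476736
(3,4): OLD=108204363604021/549755813888 → NEW=255, ERR=-31983368937419/549755813888
(3,5): OLD=1695511470846203/8796093022208 → NEW=255, ERR=-547492249816837/8796093022208
Output grid:
  Row 0: ......  (6 black, running=6)
  Row 1: #.#.#.  (3 black, running=9)
  Row 2: #.##.#  (2 black, running=11)
  Row 3: ######  (0 black, running=11)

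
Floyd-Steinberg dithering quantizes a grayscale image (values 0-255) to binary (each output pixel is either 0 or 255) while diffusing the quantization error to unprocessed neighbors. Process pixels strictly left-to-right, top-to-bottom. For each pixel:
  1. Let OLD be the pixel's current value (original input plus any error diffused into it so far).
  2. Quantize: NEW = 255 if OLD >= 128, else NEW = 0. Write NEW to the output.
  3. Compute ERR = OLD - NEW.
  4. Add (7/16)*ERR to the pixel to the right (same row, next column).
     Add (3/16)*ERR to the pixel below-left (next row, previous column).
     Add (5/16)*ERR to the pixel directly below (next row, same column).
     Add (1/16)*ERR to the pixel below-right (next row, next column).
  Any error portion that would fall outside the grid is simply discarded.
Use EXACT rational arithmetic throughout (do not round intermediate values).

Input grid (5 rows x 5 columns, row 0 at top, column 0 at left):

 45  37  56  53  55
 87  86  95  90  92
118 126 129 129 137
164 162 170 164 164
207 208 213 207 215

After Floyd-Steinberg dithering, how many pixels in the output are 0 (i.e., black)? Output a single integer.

Answer: 12

Derivation:
(0,0): OLD=45 → NEW=0, ERR=45
(0,1): OLD=907/16 → NEW=0, ERR=907/16
(0,2): OLD=20685/256 → NEW=0, ERR=20685/256
(0,3): OLD=361883/4096 → NEW=0, ERR=361883/4096
(0,4): OLD=6137661/65536 → NEW=0, ERR=6137661/65536
(1,0): OLD=28593/256 → NEW=0, ERR=28593/256
(1,1): OLD=349271/2048 → NEW=255, ERR=-172969/2048
(1,2): OLD=6776995/65536 → NEW=0, ERR=6776995/65536
(1,3): OLD=48617447/262144 → NEW=255, ERR=-18229273/262144
(1,4): OLD=404184789/4194304 → NEW=0, ERR=404184789/4194304
(2,0): OLD=4491437/32768 → NEW=255, ERR=-3864403/32768
(2,1): OLD=77994687/1048576 → NEW=0, ERR=77994687/1048576
(2,2): OLD=2945071869/16777216 → NEW=255, ERR=-1333118211/16777216
(2,3): OLD=26048107175/268435456 → NEW=0, ERR=26048107175/268435456
(2,4): OLD=881419626705/4294967296 → NEW=255, ERR=-213797033775/4294967296
(3,0): OLD=2367143005/16777216 → NEW=255, ERR=-1911047075/16777216
(3,1): OLD=15185430169/134217728 → NEW=0, ERR=15185430169/134217728
(3,2): OLD=934201967203/4294967296 → NEW=255, ERR=-161014693277/4294967296
(3,3): OLD=1405508817803/8589934592 → NEW=255, ERR=-784924503157/8589934592
(3,4): OLD=15741085939159/137438953472 → NEW=0, ERR=15741085939159/137438953472
(4,0): OLD=413643522643/2147483648 → NEW=255, ERR=-133964807597/2147483648
(4,1): OLD=13875540550739/68719476736 → NEW=255, ERR=-3647926016941/68719476736
(4,2): OLD=184716071306301/1099511627776 → NEW=255, ERR=-95659393776579/1099511627776
(4,3): OLD=2806181373798483/17592186044416 → NEW=255, ERR=-1679826067527597/17592186044416
(4,4): OLD=57225107138694085/281474976710656 → NEW=255, ERR=-14551011922523195/281474976710656
Output grid:
  Row 0: .....  (5 black, running=5)
  Row 1: .#.#.  (3 black, running=8)
  Row 2: #.#.#  (2 black, running=10)
  Row 3: #.##.  (2 black, running=12)
  Row 4: #####  (0 black, running=12)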